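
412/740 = 103/185 = 0.56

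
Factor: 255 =3^1*5^1*17^1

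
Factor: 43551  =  3^3 * 1613^1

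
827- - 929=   1756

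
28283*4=113132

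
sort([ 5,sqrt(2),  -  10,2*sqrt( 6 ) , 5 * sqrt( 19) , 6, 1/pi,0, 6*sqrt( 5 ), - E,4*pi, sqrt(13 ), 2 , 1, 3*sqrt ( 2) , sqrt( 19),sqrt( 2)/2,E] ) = [ - 10,-E, 0,1/pi,sqrt (2) /2,  1,sqrt( 2),2,E,sqrt( 13),3*sqrt(2),sqrt( 19), 2*sqrt( 6),5,6,4 *pi,6*sqrt(5),5*sqrt( 19)] 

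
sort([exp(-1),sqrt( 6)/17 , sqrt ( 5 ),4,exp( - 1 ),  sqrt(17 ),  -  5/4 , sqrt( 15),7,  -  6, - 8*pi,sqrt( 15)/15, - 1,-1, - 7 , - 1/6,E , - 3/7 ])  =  [  -  8*pi, - 7,  -  6, -5/4, - 1,-1, - 3/7, - 1/6,sqrt(6)/17, sqrt( 15 )/15,exp( -1),exp( - 1), sqrt( 5),E,sqrt( 15),4,sqrt ( 17),  7]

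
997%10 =7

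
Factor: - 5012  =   - 2^2*7^1*179^1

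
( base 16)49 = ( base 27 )2j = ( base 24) 31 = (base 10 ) 73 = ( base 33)27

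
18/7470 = 1/415 = 0.00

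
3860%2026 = 1834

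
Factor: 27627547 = 647^1*42701^1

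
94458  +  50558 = 145016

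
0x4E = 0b1001110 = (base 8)116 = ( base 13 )60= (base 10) 78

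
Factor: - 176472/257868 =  - 2^1*3^1*13^( - 1)*29^( - 1) * 43^1 = - 258/377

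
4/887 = 4/887 = 0.00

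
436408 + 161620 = 598028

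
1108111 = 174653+933458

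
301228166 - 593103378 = -291875212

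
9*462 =4158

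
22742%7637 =7468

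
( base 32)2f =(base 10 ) 79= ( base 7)142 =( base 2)1001111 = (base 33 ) 2D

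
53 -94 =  - 41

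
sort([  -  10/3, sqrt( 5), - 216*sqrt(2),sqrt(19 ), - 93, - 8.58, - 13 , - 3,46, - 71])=[ -216*sqrt(2), - 93, - 71, - 13, - 8.58,-10/3, - 3, sqrt(5),sqrt(19 ),46] 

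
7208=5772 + 1436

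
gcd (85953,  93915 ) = 3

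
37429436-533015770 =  - 495586334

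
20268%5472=3852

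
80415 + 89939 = 170354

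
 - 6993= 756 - 7749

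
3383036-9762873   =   - 6379837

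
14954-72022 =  - 57068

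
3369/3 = 1123 = 1123.00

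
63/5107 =63/5107= 0.01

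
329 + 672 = 1001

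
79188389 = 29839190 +49349199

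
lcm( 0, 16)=0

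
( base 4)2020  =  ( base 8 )210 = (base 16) 88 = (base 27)51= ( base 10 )136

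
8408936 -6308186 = 2100750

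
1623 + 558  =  2181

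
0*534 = 0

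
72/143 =72/143 = 0.50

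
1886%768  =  350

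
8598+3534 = 12132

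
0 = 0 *95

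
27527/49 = 561+38/49 = 561.78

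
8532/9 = 948 = 948.00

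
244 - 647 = -403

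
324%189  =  135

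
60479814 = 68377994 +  - 7898180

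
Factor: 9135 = 3^2*5^1 * 7^1*29^1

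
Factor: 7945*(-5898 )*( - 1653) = 2^1 * 3^2 * 5^1* 7^1*19^1*29^1*227^1*983^1 = 77458935330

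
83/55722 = 83/55722  =  0.00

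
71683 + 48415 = 120098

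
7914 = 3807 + 4107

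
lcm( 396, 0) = 0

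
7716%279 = 183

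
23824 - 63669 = -39845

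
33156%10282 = 2310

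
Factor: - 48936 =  - 2^3*3^1*2039^1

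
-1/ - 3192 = 1/3192 = 0.00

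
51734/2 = 25867 = 25867.00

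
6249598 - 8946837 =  - 2697239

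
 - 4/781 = -4/781  =  - 0.01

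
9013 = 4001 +5012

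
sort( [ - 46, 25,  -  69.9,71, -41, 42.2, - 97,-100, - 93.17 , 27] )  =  [ - 100,-97, - 93.17 ,-69.9,- 46,-41,25,27,42.2, 71]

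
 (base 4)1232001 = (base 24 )C59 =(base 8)15601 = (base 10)7041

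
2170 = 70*31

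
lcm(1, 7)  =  7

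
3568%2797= 771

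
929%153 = 11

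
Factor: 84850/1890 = 3^(  -  3)*5^1 *7^( - 1 )*1697^1 = 8485/189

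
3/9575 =3/9575 = 0.00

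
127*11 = 1397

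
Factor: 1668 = 2^2* 3^1*139^1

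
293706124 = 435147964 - 141441840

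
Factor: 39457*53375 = 2106017375 = 5^3 * 7^1*11^1*17^1*61^1*211^1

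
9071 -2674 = 6397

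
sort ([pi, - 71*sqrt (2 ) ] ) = [ - 71*sqrt(2 ), pi ]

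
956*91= 86996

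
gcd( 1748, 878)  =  2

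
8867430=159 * 55770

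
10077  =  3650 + 6427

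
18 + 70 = 88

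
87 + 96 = 183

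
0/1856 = 0 = 0.00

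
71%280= 71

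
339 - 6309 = - 5970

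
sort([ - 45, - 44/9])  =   [-45,  -  44/9]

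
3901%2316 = 1585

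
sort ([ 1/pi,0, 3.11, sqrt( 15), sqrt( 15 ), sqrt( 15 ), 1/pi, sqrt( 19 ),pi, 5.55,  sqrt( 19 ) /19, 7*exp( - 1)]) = [ 0, sqrt( 19) /19 , 1/pi, 1/pi, 7*exp (-1 ), 3.11, pi, sqrt(15), sqrt(15 ), sqrt( 15),  sqrt( 19),  5.55]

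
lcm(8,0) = 0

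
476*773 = 367948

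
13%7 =6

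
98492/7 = 98492/7 = 14070.29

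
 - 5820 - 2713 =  - 8533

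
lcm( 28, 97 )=2716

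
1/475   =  1/475= 0.00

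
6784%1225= 659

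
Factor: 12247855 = 5^1*71^1*34501^1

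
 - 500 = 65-565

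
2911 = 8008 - 5097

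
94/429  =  94/429 = 0.22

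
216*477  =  103032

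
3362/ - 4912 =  - 1681/2456=- 0.68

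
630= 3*210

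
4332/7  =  4332/7 = 618.86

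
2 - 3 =-1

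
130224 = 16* 8139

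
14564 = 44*331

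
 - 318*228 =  - 72504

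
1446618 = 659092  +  787526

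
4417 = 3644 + 773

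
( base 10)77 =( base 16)4d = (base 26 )2P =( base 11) 70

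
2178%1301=877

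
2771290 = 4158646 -1387356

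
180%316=180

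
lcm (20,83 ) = 1660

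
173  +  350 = 523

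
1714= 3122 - 1408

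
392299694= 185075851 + 207223843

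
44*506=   22264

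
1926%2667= 1926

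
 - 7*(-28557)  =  199899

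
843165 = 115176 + 727989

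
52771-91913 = -39142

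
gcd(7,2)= 1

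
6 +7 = 13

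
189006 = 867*218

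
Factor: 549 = 3^2*61^1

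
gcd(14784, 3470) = 2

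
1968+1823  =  3791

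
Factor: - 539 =-7^2 * 11^1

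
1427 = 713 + 714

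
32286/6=5381 = 5381.00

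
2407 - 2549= - 142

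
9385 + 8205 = 17590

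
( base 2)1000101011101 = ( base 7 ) 15650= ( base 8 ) 10535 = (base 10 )4445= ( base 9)6078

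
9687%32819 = 9687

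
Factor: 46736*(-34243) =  - 1600380848 = - 2^4*11^2*23^1*127^1*283^1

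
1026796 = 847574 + 179222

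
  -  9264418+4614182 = -4650236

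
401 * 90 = 36090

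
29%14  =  1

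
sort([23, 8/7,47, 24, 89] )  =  [8/7,23,24,47,89 ] 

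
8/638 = 4/319  =  0.01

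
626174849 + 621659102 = 1247833951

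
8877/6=1479  +  1/2=1479.50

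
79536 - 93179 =-13643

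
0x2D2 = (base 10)722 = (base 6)3202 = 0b1011010010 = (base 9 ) 882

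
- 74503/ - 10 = 74503/10 = 7450.30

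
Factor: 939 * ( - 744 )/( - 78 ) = 116436/13 = 2^2*3^1*13^ ( - 1 ) * 31^1*313^1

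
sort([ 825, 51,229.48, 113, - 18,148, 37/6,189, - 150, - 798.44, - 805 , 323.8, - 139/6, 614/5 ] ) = [ -805, - 798.44, - 150, - 139/6, - 18,37/6, 51, 113, 614/5,148 , 189,229.48, 323.8,825] 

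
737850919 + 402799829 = 1140650748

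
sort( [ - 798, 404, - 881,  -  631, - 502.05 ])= [ - 881,-798, - 631,  -  502.05, 404]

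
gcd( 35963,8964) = 1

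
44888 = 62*724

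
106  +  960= 1066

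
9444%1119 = 492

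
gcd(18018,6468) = 462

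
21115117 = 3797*5561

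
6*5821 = 34926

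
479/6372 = 479/6372 = 0.08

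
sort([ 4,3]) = [3, 4]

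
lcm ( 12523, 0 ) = 0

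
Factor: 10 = 2^1 * 5^1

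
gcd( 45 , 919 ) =1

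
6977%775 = 2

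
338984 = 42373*8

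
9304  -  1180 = 8124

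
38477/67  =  38477/67 =574.28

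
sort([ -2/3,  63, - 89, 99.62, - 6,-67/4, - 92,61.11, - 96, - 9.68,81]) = [ - 96,-92, - 89, - 67/4,- 9.68, - 6, - 2/3,61.11,  63,81,99.62] 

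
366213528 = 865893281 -499679753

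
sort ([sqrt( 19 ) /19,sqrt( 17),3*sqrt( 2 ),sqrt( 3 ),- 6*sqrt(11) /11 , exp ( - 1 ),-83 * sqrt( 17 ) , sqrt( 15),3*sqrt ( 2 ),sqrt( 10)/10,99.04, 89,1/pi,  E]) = [ - 83*sqrt(17 ), - 6 * sqrt(11) /11 , sqrt(19)/19, sqrt(10 ) /10, 1/pi,  exp( - 1 ), sqrt(3), E,sqrt( 15),sqrt (17),3*sqrt(2),3*sqrt ( 2),89,99.04]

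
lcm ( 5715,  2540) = 22860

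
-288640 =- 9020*32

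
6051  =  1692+4359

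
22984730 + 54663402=77648132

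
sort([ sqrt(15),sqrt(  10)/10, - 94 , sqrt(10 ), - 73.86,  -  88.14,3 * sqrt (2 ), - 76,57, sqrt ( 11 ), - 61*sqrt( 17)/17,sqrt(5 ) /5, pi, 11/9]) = [ - 94, - 88.14, - 76,-73.86, - 61*sqrt ( 17) /17,sqrt( 10 )/10,sqrt( 5)/5, 11/9, pi, sqrt( 10),sqrt(11),  sqrt(15 ),3*sqrt(2), 57]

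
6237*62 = 386694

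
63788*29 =1849852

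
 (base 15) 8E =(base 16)86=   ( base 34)3W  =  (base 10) 134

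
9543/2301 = 4 + 113/767= 4.15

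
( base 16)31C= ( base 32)OS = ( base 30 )QG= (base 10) 796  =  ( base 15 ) 381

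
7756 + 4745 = 12501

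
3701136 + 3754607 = 7455743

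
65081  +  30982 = 96063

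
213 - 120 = 93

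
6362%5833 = 529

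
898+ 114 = 1012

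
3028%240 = 148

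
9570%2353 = 158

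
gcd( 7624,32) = 8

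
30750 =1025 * 30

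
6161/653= 9  +  284/653=9.43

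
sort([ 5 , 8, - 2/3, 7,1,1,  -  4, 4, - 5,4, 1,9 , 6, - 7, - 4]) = [ - 7, -5 , - 4, - 4, - 2/3,  1,1,  1, 4,4, 5 , 6,7 , 8 , 9] 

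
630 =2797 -2167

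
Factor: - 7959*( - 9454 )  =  2^1*3^1 * 7^1*29^1*163^1*379^1 =75244386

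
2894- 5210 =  - 2316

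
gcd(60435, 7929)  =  9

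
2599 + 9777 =12376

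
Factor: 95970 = 2^1*3^1*5^1*7^1*457^1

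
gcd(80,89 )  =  1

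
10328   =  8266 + 2062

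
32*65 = 2080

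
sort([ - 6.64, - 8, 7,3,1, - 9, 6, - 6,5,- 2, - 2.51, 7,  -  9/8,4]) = [ - 9, - 8, - 6.64, - 6, - 2.51 , - 2, - 9/8,1,3 , 4,5,6,7, 7]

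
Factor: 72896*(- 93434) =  - 6810964864 = - 2^7*11^1  *17^1 *31^1*67^1*137^1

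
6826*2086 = 14239036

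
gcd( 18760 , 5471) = 1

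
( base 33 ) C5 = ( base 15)1BB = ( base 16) 191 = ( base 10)401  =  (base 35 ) BG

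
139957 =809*173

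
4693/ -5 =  - 4693/5 = - 938.60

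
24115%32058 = 24115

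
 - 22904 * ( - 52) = 1191008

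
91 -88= 3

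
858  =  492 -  - 366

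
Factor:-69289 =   -  11^1*6299^1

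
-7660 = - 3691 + -3969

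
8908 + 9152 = 18060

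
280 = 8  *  35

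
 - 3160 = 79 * ( - 40) 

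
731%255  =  221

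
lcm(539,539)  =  539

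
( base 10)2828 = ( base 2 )101100001100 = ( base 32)2OC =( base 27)3NK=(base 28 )3H0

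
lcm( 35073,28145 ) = 2279745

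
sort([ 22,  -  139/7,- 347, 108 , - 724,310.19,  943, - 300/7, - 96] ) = [- 724, - 347,-96, - 300/7, - 139/7,22,108,310.19, 943]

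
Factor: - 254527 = - 7^1*13^1*2797^1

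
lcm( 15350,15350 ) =15350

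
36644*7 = 256508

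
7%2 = 1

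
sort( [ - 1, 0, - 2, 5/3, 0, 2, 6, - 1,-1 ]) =[ - 2, - 1, - 1, - 1, 0, 0,5/3, 2, 6]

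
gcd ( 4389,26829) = 33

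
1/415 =1/415 = 0.00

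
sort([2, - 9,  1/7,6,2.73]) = [  -  9,  1/7,2,2.73,6]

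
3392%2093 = 1299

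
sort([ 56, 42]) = [42,56]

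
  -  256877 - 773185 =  - 1030062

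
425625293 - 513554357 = -87929064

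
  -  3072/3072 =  - 1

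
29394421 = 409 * 71869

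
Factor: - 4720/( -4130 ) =2^3*7^( - 1 )= 8/7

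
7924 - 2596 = 5328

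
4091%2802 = 1289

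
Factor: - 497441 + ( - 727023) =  - 2^4*103^1*743^1=   - 1224464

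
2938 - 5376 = -2438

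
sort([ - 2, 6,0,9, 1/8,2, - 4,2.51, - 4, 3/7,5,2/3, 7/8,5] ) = [ - 4, - 4, - 2,0, 1/8, 3/7,2/3, 7/8, 2,2.51,5,5,  6, 9]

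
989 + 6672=7661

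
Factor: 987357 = 3^1 *7^1*47017^1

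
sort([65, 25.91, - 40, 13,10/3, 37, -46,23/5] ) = [-46, -40,10/3 , 23/5, 13, 25.91,37,65 ]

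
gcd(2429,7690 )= 1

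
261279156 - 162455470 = 98823686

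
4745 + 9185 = 13930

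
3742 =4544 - 802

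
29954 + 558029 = 587983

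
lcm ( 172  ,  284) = 12212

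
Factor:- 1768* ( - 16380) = 2^5*3^2*5^1*7^1*13^2 * 17^1 = 28959840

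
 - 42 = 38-80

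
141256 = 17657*8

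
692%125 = 67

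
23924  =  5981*4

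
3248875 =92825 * 35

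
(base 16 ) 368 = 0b1101101000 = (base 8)1550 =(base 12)608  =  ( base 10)872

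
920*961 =884120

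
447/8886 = 149/2962  =  0.05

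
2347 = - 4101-  -  6448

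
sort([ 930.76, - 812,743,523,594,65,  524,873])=[ - 812,65,523,524, 594, 743,873, 930.76]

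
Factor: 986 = 2^1*17^1*29^1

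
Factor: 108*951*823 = 84528684 = 2^2*3^4*317^1*823^1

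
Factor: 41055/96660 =2^( - 2)*3^( - 2) * 7^1 * 17^1*23^1*179^( - 1) = 2737/6444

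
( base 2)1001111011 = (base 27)ne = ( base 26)OB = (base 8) 1173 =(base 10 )635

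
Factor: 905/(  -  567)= -3^(  -  4) * 5^1 * 7^( - 1 )* 181^1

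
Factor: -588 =-2^2*3^1 * 7^2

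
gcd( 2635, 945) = 5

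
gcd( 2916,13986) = 54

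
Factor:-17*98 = -1666 = - 2^1*7^2 * 17^1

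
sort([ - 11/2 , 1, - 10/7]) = [ - 11/2, -10/7, 1] 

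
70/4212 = 35/2106 = 0.02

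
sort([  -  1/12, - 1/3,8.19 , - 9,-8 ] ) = [ - 9, -8, - 1/3 , - 1/12,8.19]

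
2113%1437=676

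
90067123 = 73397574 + 16669549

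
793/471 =1 + 322/471 =1.68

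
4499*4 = 17996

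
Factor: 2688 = 2^7*3^1*7^1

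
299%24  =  11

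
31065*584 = 18141960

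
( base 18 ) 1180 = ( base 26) 988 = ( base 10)6300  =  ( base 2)1100010011100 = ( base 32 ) 64S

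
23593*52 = 1226836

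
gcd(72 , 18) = 18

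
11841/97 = 11841/97= 122.07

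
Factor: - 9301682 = -2^1 * 13^1*347^1*1031^1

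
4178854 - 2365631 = 1813223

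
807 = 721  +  86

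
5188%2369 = 450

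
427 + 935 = 1362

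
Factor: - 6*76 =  - 456  =  - 2^3*3^1*19^1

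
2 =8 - 6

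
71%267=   71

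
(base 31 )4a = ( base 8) 206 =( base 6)342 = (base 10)134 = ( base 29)4I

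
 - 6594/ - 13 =507+3/13 = 507.23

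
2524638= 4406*573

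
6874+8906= 15780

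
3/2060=3/2060 = 0.00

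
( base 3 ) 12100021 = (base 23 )788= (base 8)7467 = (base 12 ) 2307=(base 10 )3895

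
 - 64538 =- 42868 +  - 21670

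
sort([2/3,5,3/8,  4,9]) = [ 3/8, 2/3 , 4, 5,9]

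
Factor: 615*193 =3^1*5^1*41^1 * 193^1 = 118695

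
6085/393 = 15 + 190/393 = 15.48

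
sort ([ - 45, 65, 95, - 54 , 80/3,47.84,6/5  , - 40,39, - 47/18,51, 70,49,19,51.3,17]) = [-54,-45, - 40, - 47/18,6/5, 17, 19 , 80/3 , 39,47.84 , 49,51,51.3,65 , 70, 95]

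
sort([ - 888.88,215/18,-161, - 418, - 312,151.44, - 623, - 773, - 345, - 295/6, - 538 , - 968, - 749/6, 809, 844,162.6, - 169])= [ - 968 , - 888.88, - 773,- 623, -538 ,-418, -345, - 312, - 169  , - 161,-749/6, - 295/6,  215/18,151.44, 162.6, 809, 844 ]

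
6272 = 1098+5174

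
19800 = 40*495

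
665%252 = 161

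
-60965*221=-13473265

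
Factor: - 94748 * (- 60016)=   2^6*11^2*31^1*23687^1 = 5686395968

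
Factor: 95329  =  13^1*7333^1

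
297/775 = 297/775 = 0.38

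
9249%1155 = 9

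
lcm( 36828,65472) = 589248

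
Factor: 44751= 3^1*7^1*2131^1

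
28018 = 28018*1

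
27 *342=9234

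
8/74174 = 4/37087 = 0.00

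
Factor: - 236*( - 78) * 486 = 8946288 =2^4*3^6*13^1 *59^1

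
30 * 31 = 930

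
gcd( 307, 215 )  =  1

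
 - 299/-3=99 + 2/3 = 99.67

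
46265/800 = 57 + 133/160 = 57.83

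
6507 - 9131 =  - 2624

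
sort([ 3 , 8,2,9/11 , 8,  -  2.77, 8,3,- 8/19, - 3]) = [  -  3 , - 2.77 , - 8/19, 9/11,2,3, 3,  8,8,8] 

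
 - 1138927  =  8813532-9952459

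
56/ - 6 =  - 28/3 = -9.33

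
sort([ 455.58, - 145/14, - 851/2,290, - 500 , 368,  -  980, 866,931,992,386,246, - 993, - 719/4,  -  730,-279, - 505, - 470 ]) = [ -993, - 980, - 730, -505, - 500,- 470,-851/2  , - 279, - 719/4, - 145/14,246,290, 368, 386,455.58,866, 931,992 ] 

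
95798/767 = 95798/767=124.90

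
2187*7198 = 15742026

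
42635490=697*61170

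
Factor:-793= - 13^1*61^1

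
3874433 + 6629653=10504086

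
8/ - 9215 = -8/9215 = - 0.00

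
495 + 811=1306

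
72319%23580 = 1579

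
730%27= 1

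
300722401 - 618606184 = -317883783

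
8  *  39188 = 313504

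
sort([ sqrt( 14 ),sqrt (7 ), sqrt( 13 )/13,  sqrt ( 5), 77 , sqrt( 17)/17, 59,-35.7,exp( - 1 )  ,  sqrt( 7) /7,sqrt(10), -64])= [ - 64,-35.7, sqrt( 17) /17, sqrt( 13) /13, exp(  -  1 ) , sqrt ( 7 )/7, sqrt(5), sqrt( 7), sqrt ( 10 ), sqrt( 14), 59, 77]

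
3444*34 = 117096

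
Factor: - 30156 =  - 2^2*3^1*7^1 * 359^1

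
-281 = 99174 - 99455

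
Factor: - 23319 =-3^2*2591^1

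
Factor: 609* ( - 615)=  - 3^2*5^1 * 7^1*29^1*41^1 = - 374535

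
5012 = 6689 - 1677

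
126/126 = 1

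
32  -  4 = 28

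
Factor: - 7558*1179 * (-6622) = 59007860604 = 2^2* 3^2 * 7^1 * 11^1 * 43^1 * 131^1  *3779^1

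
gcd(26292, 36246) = 42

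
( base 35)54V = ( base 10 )6296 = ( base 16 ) 1898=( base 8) 14230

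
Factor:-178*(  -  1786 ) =317908= 2^2*19^1*47^1*89^1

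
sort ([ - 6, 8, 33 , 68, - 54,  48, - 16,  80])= [- 54, - 16, - 6,  8,33, 48,68,80]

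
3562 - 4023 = - 461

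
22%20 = 2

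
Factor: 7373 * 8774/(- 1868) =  - 2^(-1)*41^1*73^1*101^1 * 107^1* 467^( - 1) = -32345351/934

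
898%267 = 97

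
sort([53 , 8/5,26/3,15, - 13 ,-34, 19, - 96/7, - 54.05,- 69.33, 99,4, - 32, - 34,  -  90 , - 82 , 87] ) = [ - 90, - 82, - 69.33, - 54.05, - 34, - 34,- 32, - 96/7,-13, 8/5,4,26/3, 15, 19,53,87 , 99 ] 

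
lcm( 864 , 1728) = 1728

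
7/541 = 7/541   =  0.01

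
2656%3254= 2656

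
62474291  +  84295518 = 146769809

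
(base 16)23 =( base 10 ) 35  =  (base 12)2b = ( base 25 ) 1a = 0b100011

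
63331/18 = 3518 + 7/18 = 3518.39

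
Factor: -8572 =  - 2^2*2143^1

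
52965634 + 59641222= 112606856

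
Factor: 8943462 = 2^1 * 3^2*11^1*17^1*2657^1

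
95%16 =15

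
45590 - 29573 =16017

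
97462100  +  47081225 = 144543325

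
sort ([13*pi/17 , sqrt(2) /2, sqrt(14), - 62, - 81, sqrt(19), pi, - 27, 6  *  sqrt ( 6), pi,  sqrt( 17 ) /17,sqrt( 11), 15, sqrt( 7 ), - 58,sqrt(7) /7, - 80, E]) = [ - 81, - 80, - 62, - 58, - 27, sqrt(17 ) /17, sqrt(7)/7, sqrt(2)/2, 13 * pi/17,sqrt( 7), E,pi  ,  pi, sqrt(11), sqrt( 14 ),sqrt(19) , 6*sqrt(6),15 ]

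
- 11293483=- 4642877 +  - 6650606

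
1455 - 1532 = -77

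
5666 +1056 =6722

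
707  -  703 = 4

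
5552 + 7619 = 13171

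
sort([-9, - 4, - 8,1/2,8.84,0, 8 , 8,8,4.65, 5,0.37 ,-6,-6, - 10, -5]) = [-10, - 9,-8  , - 6,-6,-5,-4,0,  0.37,1/2, 4.65, 5, 8 , 8,8, 8.84]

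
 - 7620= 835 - 8455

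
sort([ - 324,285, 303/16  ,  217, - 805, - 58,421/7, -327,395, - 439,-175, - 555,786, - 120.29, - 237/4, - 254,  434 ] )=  [ - 805, - 555,-439, - 327, - 324, - 254, - 175, - 120.29,  -  237/4, - 58,303/16,421/7,217,285,395,434, 786] 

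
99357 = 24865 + 74492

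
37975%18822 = 331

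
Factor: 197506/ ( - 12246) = -3^( - 1)*13^( - 1)*17^1*37^1 = - 629/39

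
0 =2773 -2773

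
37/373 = 37/373 = 0.10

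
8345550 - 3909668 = 4435882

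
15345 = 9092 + 6253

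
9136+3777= 12913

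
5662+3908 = 9570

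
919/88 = 10 + 39/88 = 10.44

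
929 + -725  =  204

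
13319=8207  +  5112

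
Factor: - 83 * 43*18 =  - 2^1 * 3^2 * 43^1*83^1 = - 64242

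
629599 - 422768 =206831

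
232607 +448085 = 680692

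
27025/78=346+37/78= 346.47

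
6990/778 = 8 + 383/389 =8.98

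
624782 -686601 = -61819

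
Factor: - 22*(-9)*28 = 5544 = 2^3*3^2*7^1*11^1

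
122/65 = 1 + 57/65 = 1.88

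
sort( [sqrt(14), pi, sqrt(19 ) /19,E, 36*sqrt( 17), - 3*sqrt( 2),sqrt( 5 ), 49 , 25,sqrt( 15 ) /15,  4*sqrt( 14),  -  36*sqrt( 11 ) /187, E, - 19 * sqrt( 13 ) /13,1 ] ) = [ - 19 *sqrt( 13)/13,  -  3*sqrt(2), - 36*sqrt( 11 ) /187,sqrt( 19)/19, sqrt(15) /15,  1,sqrt (5),E, E,pi, sqrt(14 ), 4*sqrt( 14) , 25,49,  36*sqrt( 17)] 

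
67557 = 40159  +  27398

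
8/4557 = 8/4557 = 0.00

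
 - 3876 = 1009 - 4885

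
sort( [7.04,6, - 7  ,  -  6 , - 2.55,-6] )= [  -  7, - 6, - 6, - 2.55, 6, 7.04]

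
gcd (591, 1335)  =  3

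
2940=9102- 6162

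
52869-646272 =- 593403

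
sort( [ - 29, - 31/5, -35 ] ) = [ - 35, - 29, - 31/5 ]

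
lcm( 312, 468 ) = 936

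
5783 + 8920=14703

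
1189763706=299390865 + 890372841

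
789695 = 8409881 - 7620186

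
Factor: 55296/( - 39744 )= - 32/23 = - 2^5*23^( - 1) 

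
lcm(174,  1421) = 8526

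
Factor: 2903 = 2903^1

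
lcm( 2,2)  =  2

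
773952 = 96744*8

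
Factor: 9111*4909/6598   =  2^( - 1 )*3^1*3037^1*3299^ ( - 1 )*4909^1 = 44725899/6598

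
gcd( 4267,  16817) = 251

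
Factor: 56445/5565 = 71/7 = 7^( - 1 )*71^1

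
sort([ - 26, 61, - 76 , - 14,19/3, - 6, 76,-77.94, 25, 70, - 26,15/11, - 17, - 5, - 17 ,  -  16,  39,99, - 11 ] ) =[ - 77.94, - 76,-26, - 26, - 17, - 17, - 16 , - 14,-11,  -  6,-5 , 15/11,19/3, 25, 39, 61, 70, 76,99]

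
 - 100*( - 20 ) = 2000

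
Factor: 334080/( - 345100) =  -576/595 = - 2^6*3^2 * 5^( - 1 ) * 7^( - 1 )*17^ ( - 1 )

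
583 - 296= 287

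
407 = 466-59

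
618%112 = 58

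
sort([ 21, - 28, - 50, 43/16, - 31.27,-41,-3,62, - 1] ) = [ - 50, - 41, - 31.27, - 28, - 3, - 1,43/16, 21,62 ]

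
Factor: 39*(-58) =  - 2^1*3^1*13^1 * 29^1 = -2262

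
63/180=7/20 = 0.35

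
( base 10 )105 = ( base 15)70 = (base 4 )1221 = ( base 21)50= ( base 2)1101001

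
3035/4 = 758+ 3/4 = 758.75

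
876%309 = 258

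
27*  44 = 1188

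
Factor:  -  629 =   -  17^1 * 37^1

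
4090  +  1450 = 5540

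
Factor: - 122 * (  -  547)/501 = 66734/501 = 2^1* 3^( - 1)*61^1*167^(  -  1)*547^1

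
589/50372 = 589/50372=0.01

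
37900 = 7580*5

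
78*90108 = 7028424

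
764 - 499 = 265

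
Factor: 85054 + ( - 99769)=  - 3^3*5^1*109^1  =  - 14715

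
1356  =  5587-4231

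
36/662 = 18/331 = 0.05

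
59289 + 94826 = 154115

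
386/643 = 386/643 = 0.60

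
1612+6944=8556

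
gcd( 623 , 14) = 7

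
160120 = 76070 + 84050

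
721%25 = 21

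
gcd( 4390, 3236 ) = 2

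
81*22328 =1808568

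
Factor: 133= 7^1*19^1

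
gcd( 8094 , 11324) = 38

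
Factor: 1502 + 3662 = 2^2*1291^1 = 5164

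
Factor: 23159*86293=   1998459587 = 23159^1*86293^1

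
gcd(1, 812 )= 1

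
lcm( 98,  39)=3822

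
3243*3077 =9978711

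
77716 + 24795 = 102511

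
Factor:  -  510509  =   - 61^1*8369^1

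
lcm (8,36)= 72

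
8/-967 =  - 1 + 959/967 = - 0.01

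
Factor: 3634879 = 643^1*5653^1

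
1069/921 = 1 + 148/921 = 1.16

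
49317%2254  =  1983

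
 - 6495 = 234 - 6729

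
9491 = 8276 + 1215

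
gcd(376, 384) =8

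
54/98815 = 54/98815 = 0.00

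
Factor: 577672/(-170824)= - 443/131 = - 131^( - 1)*443^1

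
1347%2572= 1347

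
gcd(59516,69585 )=1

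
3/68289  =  1/22763 = 0.00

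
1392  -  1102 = 290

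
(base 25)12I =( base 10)693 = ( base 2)1010110101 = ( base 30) n3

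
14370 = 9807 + 4563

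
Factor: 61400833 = 13^1*89^1*53069^1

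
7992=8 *999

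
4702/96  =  48 + 47/48=48.98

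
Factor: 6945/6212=2^( -2 ) * 3^1*5^1*463^1 * 1553^(-1)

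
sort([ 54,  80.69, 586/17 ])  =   [ 586/17, 54, 80.69 ] 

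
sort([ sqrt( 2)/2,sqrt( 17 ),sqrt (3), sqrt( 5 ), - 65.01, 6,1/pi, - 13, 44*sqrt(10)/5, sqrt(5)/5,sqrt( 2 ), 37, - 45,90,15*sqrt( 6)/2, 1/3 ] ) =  [ - 65.01, - 45, - 13,1/pi,  1/3, sqrt( 5)/5, sqrt(2)/2,  sqrt( 2) , sqrt (3),sqrt(5 ), sqrt( 17), 6,15*sqrt( 6)/2, 44*sqrt( 10 )/5,37, 90 ] 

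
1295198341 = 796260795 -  - 498937546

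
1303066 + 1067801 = 2370867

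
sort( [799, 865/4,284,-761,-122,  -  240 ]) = [-761, - 240, - 122, 865/4,284,  799 ]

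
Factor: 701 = 701^1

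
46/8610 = 23/4305 = 0.01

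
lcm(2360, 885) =7080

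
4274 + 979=5253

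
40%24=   16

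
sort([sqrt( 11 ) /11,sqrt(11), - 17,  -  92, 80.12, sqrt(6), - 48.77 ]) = [ -92,-48.77, - 17, sqrt(11) /11, sqrt( 6), sqrt ( 11), 80.12]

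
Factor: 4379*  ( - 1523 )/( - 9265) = 5^ ( - 1) * 17^( - 1 )*29^1*109^( - 1)*151^1  *  1523^1= 6669217/9265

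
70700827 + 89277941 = 159978768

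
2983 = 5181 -2198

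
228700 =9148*25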